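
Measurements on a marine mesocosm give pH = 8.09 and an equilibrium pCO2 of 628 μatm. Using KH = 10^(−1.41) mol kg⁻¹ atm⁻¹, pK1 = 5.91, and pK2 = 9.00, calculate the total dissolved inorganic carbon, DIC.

[CO2*] = KH · pCO2 = 10^(−1.41) × 628×10^-6 = 2.443×10^-5 mol/kg
α₀ = 1/(1 + K1/[H⁺] + K1K2/[H⁺]²) = 1/(1 + 10^+2.18 + 10^+1.27) = 0.005849
DIC = [CO2*]/α₀ = 2.443×10^-5 / 0.005849 = 4.18 mmol/kg

DIC = 4.18 mmol/kg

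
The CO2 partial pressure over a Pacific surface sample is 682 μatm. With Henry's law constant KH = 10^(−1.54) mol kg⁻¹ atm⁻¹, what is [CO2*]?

[CO2*] = 19.7 μmol/kg

KH = 10^(−1.54) = 2.884×10^-2 mol kg⁻¹ atm⁻¹
[CO2*] = KH · pCO2 = 2.884×10^-2 × 682×10^-6 atm = 1.97×10^-5 mol/kg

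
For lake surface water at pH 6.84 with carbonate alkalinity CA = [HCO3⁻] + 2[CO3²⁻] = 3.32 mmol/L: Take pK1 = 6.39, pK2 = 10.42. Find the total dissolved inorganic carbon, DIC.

DIC = 4.50 mmol/L

CA = [HCO3⁻] + 2[CO3²⁻] = (α₁ + 2α₂)·DIC
At pH 6.84: [H⁺]/K1 = 10^-0.45 = 0.35481, K2/[H⁺] = 10^-3.58 = 0.00026303
α₁ = 1/(1 + 0.35481 + 0.00026303) = 1/1.3551 = 0.7380; α₂ = α₁·K2/[H⁺] = 0.0001941
α₁ + 2α₂ = 0.7384
DIC = CA / (α₁ + 2α₂) = 3.32 / 0.7384 = 4.50 mmol/L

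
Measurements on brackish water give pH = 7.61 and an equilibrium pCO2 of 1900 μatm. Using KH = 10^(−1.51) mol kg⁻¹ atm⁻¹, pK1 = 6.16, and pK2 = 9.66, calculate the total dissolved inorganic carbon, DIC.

DIC = 1.73 mmol/kg

[CO2*] = KH · pCO2 = 10^(−1.51) × 1900×10^-6 = 5.872×10^-5 mol/kg
α₀ = 1/(1 + K1/[H⁺] + K1K2/[H⁺]²) = 1/(1 + 10^+1.45 + 10^-0.60) = 0.03397
DIC = [CO2*]/α₀ = 5.872×10^-5 / 0.03397 = 1.73 mmol/kg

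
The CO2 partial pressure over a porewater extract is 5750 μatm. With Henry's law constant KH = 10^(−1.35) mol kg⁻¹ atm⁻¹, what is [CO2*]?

[CO2*] = 257 μmol/kg

KH = 10^(−1.35) = 4.467×10^-2 mol kg⁻¹ atm⁻¹
[CO2*] = KH · pCO2 = 4.467×10^-2 × 5750×10^-6 atm = 2.57×10^-4 mol/kg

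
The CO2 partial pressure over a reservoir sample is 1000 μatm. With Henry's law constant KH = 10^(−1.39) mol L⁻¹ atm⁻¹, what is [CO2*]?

[CO2*] = 40.7 μmol/L

KH = 10^(−1.39) = 4.074×10^-2 mol L⁻¹ atm⁻¹
[CO2*] = KH · pCO2 = 4.074×10^-2 × 1000×10^-6 atm = 4.07×10^-5 mol/L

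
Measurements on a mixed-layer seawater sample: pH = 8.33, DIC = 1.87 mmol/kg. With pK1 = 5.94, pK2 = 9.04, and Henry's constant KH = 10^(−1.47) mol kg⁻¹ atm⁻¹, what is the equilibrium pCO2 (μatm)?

pCO2 = 188 μatm

α₀ = 1 / (1 + K1/[H⁺] + K1K2/[H⁺]²) = 1 / (1 + 10^+2.39 + 10^+1.68)
   = 1 / (1 + 245.47 + 47.863) = 1/294.33 = 0.003398
[CO2*] = α₀ × DIC = 0.003398 × 1.87 = 0.006353 mmol/kg = 6.353 μmol/kg
pCO2 = [CO2*]/KH = 6.353×10^-6 / 3.388×10^-2 = 188 μatm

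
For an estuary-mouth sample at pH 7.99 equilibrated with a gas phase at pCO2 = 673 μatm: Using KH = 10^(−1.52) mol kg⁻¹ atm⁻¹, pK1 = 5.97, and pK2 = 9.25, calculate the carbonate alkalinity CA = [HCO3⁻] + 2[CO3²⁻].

CA = 2.36 mmol/kg

[CO2*] = KH · pCO2 = 10^(−1.52) × 673×10^-6 = 2.032×10^-5 mol/kg
α₀ = 1/(1 + K1/[H⁺] + K1K2/[H⁺]²) = 1/(1 + 10^+2.02 + 10^+0.76) = 0.008971
DIC = [CO2*]/α₀ = 2.032×10^-5 / 0.008971 = 2.265 mmol/kg
CA = (α₁ + 2α₂)·DIC = (0.9394 + 2×0.05162) × 2.265 = 2.36 mmol/kg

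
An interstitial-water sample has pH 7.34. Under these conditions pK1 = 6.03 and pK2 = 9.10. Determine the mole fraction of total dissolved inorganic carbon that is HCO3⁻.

α₁ = 0.938

α₁ = 1 / (1 + [H⁺]/K1 + K2/[H⁺]) = 1 / (1 + 10^-1.31 + 10^-1.76)
   = 1 / (1 + 0.048978 + 0.017378) = 1/1.0664 = 0.9378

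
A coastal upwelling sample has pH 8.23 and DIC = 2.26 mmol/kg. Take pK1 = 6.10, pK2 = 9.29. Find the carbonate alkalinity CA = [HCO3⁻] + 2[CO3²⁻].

CA = 2.42 mmol/kg

CA = [HCO3⁻] + 2[CO3²⁻] = (α₁ + 2α₂)·DIC
At pH 8.23: [H⁺]/K1 = 10^-2.13 = 0.0074131, K2/[H⁺] = 10^-1.06 = 0.087096
α₁ = 1/(1 + 0.0074131 + 0.087096) = 1/1.0945 = 0.9137; α₂ = α₁·K2/[H⁺] = 0.07958
α₁ + 2α₂ = 1.0728
CA = 1.0728 × 2.26 = 2.42 mmol/kg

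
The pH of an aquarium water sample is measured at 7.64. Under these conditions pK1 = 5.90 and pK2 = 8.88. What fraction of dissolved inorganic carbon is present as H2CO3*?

α₀ = 0.0169

α₀ = 1 / (1 + K1/[H⁺] + K1K2/[H⁺]²) = 1 / (1 + 10^+1.74 + 10^+0.50)
   = 1 / (1 + 54.954 + 3.1623) = 1/59.116 = 0.01692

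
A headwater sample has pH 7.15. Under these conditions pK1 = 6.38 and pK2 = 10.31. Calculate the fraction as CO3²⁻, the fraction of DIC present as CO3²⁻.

α₂ = 0.000591

α₂ = 1 / (1 + [H⁺]/K2 + [H⁺]²/(K1K2)) = 1 / (1 + 10^+3.16 + 10^+2.39)
   = 1 / (1 + 1445.4 + 245.47) = 1/1691.9 = 0.0005910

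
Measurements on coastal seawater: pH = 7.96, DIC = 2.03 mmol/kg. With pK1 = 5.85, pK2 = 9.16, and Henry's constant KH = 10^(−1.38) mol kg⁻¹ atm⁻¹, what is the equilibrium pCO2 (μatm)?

α₀ = 1 / (1 + K1/[H⁺] + K1K2/[H⁺]²) = 1 / (1 + 10^+2.11 + 10^+0.91)
   = 1 / (1 + 128.82 + 8.1283) = 1/137.95 = 0.007249
[CO2*] = α₀ × DIC = 0.007249 × 2.03 = 0.01472 mmol/kg = 14.72 μmol/kg
pCO2 = [CO2*]/KH = 1.472×10^-5 / 4.169×10^-2 = 353 μatm

pCO2 = 353 μatm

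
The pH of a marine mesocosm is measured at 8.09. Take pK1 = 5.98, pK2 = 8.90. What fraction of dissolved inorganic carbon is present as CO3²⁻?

α₂ = 0.133

α₂ = 1 / (1 + [H⁺]/K2 + [H⁺]²/(K1K2)) = 1 / (1 + 10^+0.81 + 10^-1.30)
   = 1 / (1 + 6.4565 + 0.050119) = 1/7.5067 = 0.1332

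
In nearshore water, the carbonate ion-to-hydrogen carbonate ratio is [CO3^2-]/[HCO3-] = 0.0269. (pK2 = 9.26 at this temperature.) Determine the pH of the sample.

pH = 7.69

From K2 = [H⁺][CO3^2-]/[HCO3-]:  pH = pK2 + log₁₀([CO3^2-]/[HCO3-])
log₁₀(0.0269) = -1.570
pH = 9.26 + (-1.570) = 7.69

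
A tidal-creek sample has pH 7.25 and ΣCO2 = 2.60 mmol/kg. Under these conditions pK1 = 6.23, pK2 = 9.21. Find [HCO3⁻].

α₁ = 1 / (1 + [H⁺]/K1 + K2/[H⁺]) = 1 / (1 + 10^-1.02 + 10^-1.96)
   = 1 / (1 + 0.095499 + 0.010965) = 1/1.1065 = 0.9038
[HCO3⁻] = α₁ × DIC = 0.9038 × 2.60 = 2.35 mmol/kg

[HCO3⁻] = 2.35 mmol/kg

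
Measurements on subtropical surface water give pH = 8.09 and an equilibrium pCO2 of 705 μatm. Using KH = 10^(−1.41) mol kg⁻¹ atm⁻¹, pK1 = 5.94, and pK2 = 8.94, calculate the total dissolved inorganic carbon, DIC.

[CO2*] = KH · pCO2 = 10^(−1.41) × 705×10^-6 = 2.743×10^-5 mol/kg
α₀ = 1/(1 + K1/[H⁺] + K1K2/[H⁺]²) = 1/(1 + 10^+2.15 + 10^+1.30) = 0.006165
DIC = [CO2*]/α₀ = 2.743×10^-5 / 0.006165 = 4.45 mmol/kg

DIC = 4.45 mmol/kg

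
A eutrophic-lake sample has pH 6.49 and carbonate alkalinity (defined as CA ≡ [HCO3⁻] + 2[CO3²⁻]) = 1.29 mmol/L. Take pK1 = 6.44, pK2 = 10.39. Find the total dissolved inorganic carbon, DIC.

CA = [HCO3⁻] + 2[CO3²⁻] = (α₁ + 2α₂)·DIC
At pH 6.49: [H⁺]/K1 = 10^-0.05 = 0.89125, K2/[H⁺] = 10^-3.90 = 0.00012589
α₁ = 1/(1 + 0.89125 + 0.00012589) = 1/1.8914 = 0.5287; α₂ = α₁·K2/[H⁺] = 6.656×10^-5
α₁ + 2α₂ = 0.5288
DIC = CA / (α₁ + 2α₂) = 1.29 / 0.5288 = 2.44 mmol/L

DIC = 2.44 mmol/L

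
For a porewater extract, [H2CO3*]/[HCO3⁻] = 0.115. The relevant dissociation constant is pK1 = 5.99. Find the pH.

From K1 = [H⁺][HCO3⁻]/[H2CO3*]:  pH = pK1 − log₁₀([H2CO3*]/[HCO3⁻])
log₁₀(0.115) = -0.939
pH = 5.99 − (-0.939) = 6.93

pH = 6.93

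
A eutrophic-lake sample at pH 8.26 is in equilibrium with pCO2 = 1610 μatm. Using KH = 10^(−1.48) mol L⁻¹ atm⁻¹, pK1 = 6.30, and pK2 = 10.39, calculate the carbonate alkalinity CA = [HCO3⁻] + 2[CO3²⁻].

CA = 4.93 mmol/L

[CO2*] = KH · pCO2 = 10^(−1.48) × 1610×10^-6 = 5.331×10^-5 mol/L
α₀ = 1/(1 + K1/[H⁺] + K1K2/[H⁺]²) = 1/(1 + 10^+1.96 + 10^-0.17) = 0.01077
DIC = [CO2*]/α₀ = 5.331×10^-5 / 0.01077 = 4.951 mmol/L
CA = (α₁ + 2α₂)·DIC = (0.9820 + 2×0.007279) × 4.951 = 4.93 mmol/L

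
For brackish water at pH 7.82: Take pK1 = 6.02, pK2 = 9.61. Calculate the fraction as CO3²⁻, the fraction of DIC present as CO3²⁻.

α₂ = 1 / (1 + [H⁺]/K2 + [H⁺]²/(K1K2)) = 1 / (1 + 10^+1.79 + 10^-0.01)
   = 1 / (1 + 61.660 + 0.97724) = 1/63.637 = 0.01571

α₂ = 0.0157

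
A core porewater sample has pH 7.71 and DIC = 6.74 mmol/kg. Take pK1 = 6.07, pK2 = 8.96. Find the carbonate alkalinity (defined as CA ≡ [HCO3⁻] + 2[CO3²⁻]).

CA = [HCO3⁻] + 2[CO3²⁻] = (α₁ + 2α₂)·DIC
At pH 7.71: [H⁺]/K1 = 10^-1.64 = 0.022909, K2/[H⁺] = 10^-1.25 = 0.056234
α₁ = 1/(1 + 0.022909 + 0.056234) = 1/1.0791 = 0.9267; α₂ = α₁·K2/[H⁺] = 0.05211
α₁ + 2α₂ = 1.0309
CA = 1.0309 × 6.74 = 6.95 mmol/kg

CA = 6.95 mmol/kg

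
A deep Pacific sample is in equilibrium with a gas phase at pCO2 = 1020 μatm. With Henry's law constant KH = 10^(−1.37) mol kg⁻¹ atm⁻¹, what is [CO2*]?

KH = 10^(−1.37) = 4.266×10^-2 mol kg⁻¹ atm⁻¹
[CO2*] = KH · pCO2 = 4.266×10^-2 × 1020×10^-6 atm = 4.35×10^-5 mol/kg

[CO2*] = 43.5 μmol/kg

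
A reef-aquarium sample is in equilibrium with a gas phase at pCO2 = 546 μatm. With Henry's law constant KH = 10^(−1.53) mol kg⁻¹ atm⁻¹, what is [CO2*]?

[CO2*] = 16.1 μmol/kg

KH = 10^(−1.53) = 2.951×10^-2 mol kg⁻¹ atm⁻¹
[CO2*] = KH · pCO2 = 2.951×10^-2 × 546×10^-6 atm = 1.61×10^-5 mol/kg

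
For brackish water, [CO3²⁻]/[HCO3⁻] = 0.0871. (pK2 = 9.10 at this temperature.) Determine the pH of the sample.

pH = 8.04

From K2 = [H⁺][CO3²⁻]/[HCO3⁻]:  pH = pK2 + log₁₀([CO3²⁻]/[HCO3⁻])
log₁₀(0.0871) = -1.060
pH = 9.10 + (-1.060) = 8.04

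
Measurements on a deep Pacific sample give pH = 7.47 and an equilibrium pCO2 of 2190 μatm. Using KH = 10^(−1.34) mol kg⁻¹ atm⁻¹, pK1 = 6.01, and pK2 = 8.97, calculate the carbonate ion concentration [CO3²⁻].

[CO2*] = KH · pCO2 = 10^(−1.34) × 2190×10^-6 = 1.001×10^-4 mol/kg
α₀ = 1/(1 + K1/[H⁺] + K1K2/[H⁺]²) = 1/(1 + 10^+1.46 + 10^-0.04) = 0.03252
DIC = [CO2*]/α₀ = 1.001×10^-4 / 0.03252 = 3.078 mmol/kg
[CO3²⁻] = α₂·DIC; α₂ = 0.02966, so [CO3²⁻] = 0.02966 × 3.078 = 0.0913 mmol/kg

[CO3²⁻] = 0.0913 mmol/kg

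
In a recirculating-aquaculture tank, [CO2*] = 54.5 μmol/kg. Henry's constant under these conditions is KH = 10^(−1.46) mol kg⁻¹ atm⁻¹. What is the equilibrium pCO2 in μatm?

KH = 10^(−1.46) = 3.467×10^-2 mol kg⁻¹ atm⁻¹
pCO2 = [CO2*]/KH = 54.5×10^-6 / 3.467×10^-2 = 1.57×10^-3 atm = 1570 μatm

pCO2 = 1570 μatm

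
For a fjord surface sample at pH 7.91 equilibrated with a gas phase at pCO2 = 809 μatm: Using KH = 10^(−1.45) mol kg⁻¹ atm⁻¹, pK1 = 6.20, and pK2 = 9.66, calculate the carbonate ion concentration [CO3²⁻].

[CO3²⁻] = 0.0262 mmol/kg

[CO2*] = KH · pCO2 = 10^(−1.45) × 809×10^-6 = 2.870×10^-5 mol/kg
α₀ = 1/(1 + K1/[H⁺] + K1K2/[H⁺]²) = 1/(1 + 10^+1.71 + 10^-0.04) = 0.01880
DIC = [CO2*]/α₀ = 2.870×10^-5 / 0.01880 = 1.527 mmol/kg
[CO3²⁻] = α₂·DIC; α₂ = 0.01714, so [CO3²⁻] = 0.01714 × 1.527 = 0.0262 mmol/kg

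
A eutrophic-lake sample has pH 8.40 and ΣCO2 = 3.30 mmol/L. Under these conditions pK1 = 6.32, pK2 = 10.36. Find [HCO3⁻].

α₁ = 1 / (1 + [H⁺]/K1 + K2/[H⁺]) = 1 / (1 + 10^-2.08 + 10^-1.96)
   = 1 / (1 + 0.0083176 + 0.010965) = 1/1.0193 = 0.9811
[HCO3⁻] = α₁ × DIC = 0.9811 × 3.30 = 3.24 mmol/L

[HCO3⁻] = 3.24 mmol/L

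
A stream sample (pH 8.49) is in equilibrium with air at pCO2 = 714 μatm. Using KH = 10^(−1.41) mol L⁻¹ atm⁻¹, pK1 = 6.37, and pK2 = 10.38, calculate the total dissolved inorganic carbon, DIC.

DIC = 3.74 mmol/L

[CO2*] = KH · pCO2 = 10^(−1.41) × 714×10^-6 = 2.778×10^-5 mol/L
α₀ = 1/(1 + K1/[H⁺] + K1K2/[H⁺]²) = 1/(1 + 10^+2.12 + 10^+0.23) = 0.007434
DIC = [CO2*]/α₀ = 2.778×10^-5 / 0.007434 = 3.74 mmol/L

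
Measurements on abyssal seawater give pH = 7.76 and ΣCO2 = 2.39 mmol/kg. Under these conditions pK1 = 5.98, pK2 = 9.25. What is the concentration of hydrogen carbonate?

α₁ = 1 / (1 + [H⁺]/K1 + K2/[H⁺]) = 1 / (1 + 10^-1.78 + 10^-1.49)
   = 1 / (1 + 0.016596 + 0.032359) = 1/1.0490 = 0.9533
[HCO3⁻] = α₁ × DIC = 0.9533 × 2.39 = 2.28 mmol/kg

[HCO3⁻] = 2.28 mmol/kg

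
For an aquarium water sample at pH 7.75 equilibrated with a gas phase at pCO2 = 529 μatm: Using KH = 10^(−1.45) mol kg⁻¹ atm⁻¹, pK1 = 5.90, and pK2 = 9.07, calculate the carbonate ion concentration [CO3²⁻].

[CO2*] = KH · pCO2 = 10^(−1.45) × 529×10^-6 = 1.877×10^-5 mol/kg
α₀ = 1/(1 + K1/[H⁺] + K1K2/[H⁺]²) = 1/(1 + 10^+1.85 + 10^+0.53) = 0.01330
DIC = [CO2*]/α₀ = 1.877×10^-5 / 0.01330 = 1.411 mmol/kg
[CO3²⁻] = α₂·DIC; α₂ = 0.04507, so [CO3²⁻] = 0.04507 × 1.411 = 0.0636 mmol/kg

[CO3²⁻] = 0.0636 mmol/kg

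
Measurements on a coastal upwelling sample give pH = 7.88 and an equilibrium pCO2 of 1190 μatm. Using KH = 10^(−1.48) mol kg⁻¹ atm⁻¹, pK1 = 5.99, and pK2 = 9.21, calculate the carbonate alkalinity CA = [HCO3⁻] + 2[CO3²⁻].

CA = 3.34 mmol/kg

[CO2*] = KH · pCO2 = 10^(−1.48) × 1190×10^-6 = 3.940×10^-5 mol/kg
α₀ = 1/(1 + K1/[H⁺] + K1K2/[H⁺]²) = 1/(1 + 10^+1.89 + 10^+0.56) = 0.01216
DIC = [CO2*]/α₀ = 3.940×10^-5 / 0.01216 = 3.241 mmol/kg
CA = (α₁ + 2α₂)·DIC = (0.9437 + 2×0.04414) × 3.241 = 3.34 mmol/kg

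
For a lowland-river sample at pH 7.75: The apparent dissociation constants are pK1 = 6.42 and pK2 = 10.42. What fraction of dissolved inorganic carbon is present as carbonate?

α₂ = 0.00204

α₂ = 1 / (1 + [H⁺]/K2 + [H⁺]²/(K1K2)) = 1 / (1 + 10^+2.67 + 10^+1.34)
   = 1 / (1 + 467.74 + 21.878) = 1/490.61 = 0.002038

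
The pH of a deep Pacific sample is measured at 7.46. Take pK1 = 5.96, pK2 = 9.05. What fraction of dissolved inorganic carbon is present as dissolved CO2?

α₀ = 0.0299

α₀ = 1 / (1 + K1/[H⁺] + K1K2/[H⁺]²) = 1 / (1 + 10^+1.50 + 10^-0.09)
   = 1 / (1 + 31.623 + 0.81283) = 1/33.436 = 0.02991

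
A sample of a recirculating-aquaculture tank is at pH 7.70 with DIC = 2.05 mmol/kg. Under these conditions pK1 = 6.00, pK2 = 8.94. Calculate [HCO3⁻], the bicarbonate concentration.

α₁ = 1 / (1 + [H⁺]/K1 + K2/[H⁺]) = 1 / (1 + 10^-1.70 + 10^-1.24)
   = 1 / (1 + 0.019953 + 0.057544) = 1/1.0775 = 0.9281
[HCO3⁻] = α₁ × DIC = 0.9281 × 2.05 = 1.90 mmol/kg

[HCO3⁻] = 1.90 mmol/kg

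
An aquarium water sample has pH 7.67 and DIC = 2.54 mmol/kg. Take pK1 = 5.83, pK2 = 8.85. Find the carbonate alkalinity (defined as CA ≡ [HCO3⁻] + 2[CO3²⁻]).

CA = 2.66 mmol/kg

CA = [HCO3⁻] + 2[CO3²⁻] = (α₁ + 2α₂)·DIC
At pH 7.67: [H⁺]/K1 = 10^-1.84 = 0.014454, K2/[H⁺] = 10^-1.18 = 0.066069
α₁ = 1/(1 + 0.014454 + 0.066069) = 1/1.0805 = 0.9255; α₂ = α₁·K2/[H⁺] = 0.06115
α₁ + 2α₂ = 1.0478
CA = 1.0478 × 2.54 = 2.66 mmol/kg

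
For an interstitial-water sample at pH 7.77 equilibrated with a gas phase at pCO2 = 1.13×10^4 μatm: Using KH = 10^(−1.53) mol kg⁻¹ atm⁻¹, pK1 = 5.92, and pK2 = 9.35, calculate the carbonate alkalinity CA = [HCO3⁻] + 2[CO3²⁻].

CA = 24.9 mmol/kg

[CO2*] = KH · pCO2 = 10^(−1.53) × 1.13×10^4×10^-6 = 3.335×10^-4 mol/kg
α₀ = 1/(1 + K1/[H⁺] + K1K2/[H⁺]²) = 1/(1 + 10^+1.85 + 10^+0.27) = 0.01358
DIC = [CO2*]/α₀ = 3.335×10^-4 / 0.01358 = 24.56 mmol/kg
CA = (α₁ + 2α₂)·DIC = (0.9611 + 2×0.02528) × 24.56 = 24.9 mmol/kg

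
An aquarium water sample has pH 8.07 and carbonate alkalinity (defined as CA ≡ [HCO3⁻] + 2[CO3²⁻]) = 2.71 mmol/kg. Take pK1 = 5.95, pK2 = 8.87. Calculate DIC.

DIC = 2.40 mmol/kg

CA = [HCO3⁻] + 2[CO3²⁻] = (α₁ + 2α₂)·DIC
At pH 8.07: [H⁺]/K1 = 10^-2.12 = 0.0075858, K2/[H⁺] = 10^-0.80 = 0.15849
α₁ = 1/(1 + 0.0075858 + 0.15849) = 1/1.1661 = 0.8576; α₂ = α₁·K2/[H⁺] = 0.1359
α₁ + 2α₂ = 1.1294
DIC = CA / (α₁ + 2α₂) = 2.71 / 1.1294 = 2.40 mmol/kg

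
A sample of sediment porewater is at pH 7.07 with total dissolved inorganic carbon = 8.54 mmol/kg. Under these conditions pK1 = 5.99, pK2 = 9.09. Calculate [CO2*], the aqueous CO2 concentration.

α₀ = 1 / (1 + K1/[H⁺] + K1K2/[H⁺]²) = 1 / (1 + 10^+1.08 + 10^-0.94)
   = 1 / (1 + 12.023 + 0.11482) = 1/13.137 = 0.07612
[CO2*] = α₀ × DIC = 0.07612 × 8.54 = 0.650 mmol/kg

[CO2*] = 0.650 mmol/kg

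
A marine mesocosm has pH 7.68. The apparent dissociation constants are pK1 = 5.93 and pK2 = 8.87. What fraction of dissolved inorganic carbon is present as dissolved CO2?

α₀ = 0.0164

α₀ = 1 / (1 + K1/[H⁺] + K1K2/[H⁺]²) = 1 / (1 + 10^+1.75 + 10^+0.56)
   = 1 / (1 + 56.234 + 3.6308) = 1/60.865 = 0.01643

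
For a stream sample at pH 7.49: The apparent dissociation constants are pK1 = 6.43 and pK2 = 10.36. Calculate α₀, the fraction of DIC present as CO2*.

α₀ = 1 / (1 + K1/[H⁺] + K1K2/[H⁺]²) = 1 / (1 + 10^+1.06 + 10^-1.81)
   = 1 / (1 + 11.482 + 0.015488) = 1/12.497 = 0.08002

α₀ = 0.0800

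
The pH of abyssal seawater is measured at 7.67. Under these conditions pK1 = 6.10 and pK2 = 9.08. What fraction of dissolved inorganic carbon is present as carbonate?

α₂ = 1 / (1 + [H⁺]/K2 + [H⁺]²/(K1K2)) = 1 / (1 + 10^+1.41 + 10^-0.16)
   = 1 / (1 + 25.704 + 0.69183) = 1/27.396 = 0.03650

α₂ = 0.0365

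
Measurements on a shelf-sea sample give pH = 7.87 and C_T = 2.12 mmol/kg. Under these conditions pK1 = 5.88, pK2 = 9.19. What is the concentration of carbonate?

α₂ = 1 / (1 + [H⁺]/K2 + [H⁺]²/(K1K2)) = 1 / (1 + 10^+1.32 + 10^-0.67)
   = 1 / (1 + 20.893 + 0.21380) = 1/22.107 = 0.04524
[CO3²⁻] = α₂ × DIC = 0.04524 × 2.12 = 0.0959 mmol/kg

[CO3²⁻] = 0.0959 mmol/kg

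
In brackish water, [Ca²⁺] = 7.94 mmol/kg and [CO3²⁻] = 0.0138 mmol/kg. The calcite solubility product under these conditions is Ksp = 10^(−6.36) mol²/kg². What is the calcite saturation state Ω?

Ksp = 10^(−6.36) = 4.365×10^-7
Ω = [Ca²⁺][CO3²⁻]/Ksp = (7.94×10^-3)(0.0138×10^-3) / 4.365×10^-7 = 0.251

Ω = 0.251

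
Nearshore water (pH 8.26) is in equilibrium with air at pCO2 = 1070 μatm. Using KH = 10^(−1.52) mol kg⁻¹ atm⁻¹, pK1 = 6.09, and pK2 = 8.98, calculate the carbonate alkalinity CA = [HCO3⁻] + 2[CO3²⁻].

CA = 6.60 mmol/kg

[CO2*] = KH · pCO2 = 10^(−1.52) × 1070×10^-6 = 3.231×10^-5 mol/kg
α₀ = 1/(1 + K1/[H⁺] + K1K2/[H⁺]²) = 1/(1 + 10^+2.17 + 10^+1.45) = 0.005647
DIC = [CO2*]/α₀ = 3.231×10^-5 / 0.005647 = 5.723 mmol/kg
CA = (α₁ + 2α₂)·DIC = (0.8352 + 2×0.1591) × 5.723 = 6.60 mmol/kg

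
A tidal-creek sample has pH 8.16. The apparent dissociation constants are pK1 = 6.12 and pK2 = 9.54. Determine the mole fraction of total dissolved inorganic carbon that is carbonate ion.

α₂ = 1 / (1 + [H⁺]/K2 + [H⁺]²/(K1K2)) = 1 / (1 + 10^+1.38 + 10^-0.66)
   = 1 / (1 + 23.988 + 0.21878) = 1/25.207 = 0.03967

α₂ = 0.0397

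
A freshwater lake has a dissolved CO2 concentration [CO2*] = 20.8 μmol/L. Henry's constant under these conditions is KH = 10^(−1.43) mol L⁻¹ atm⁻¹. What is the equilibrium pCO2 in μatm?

pCO2 = 560 μatm

KH = 10^(−1.43) = 3.715×10^-2 mol L⁻¹ atm⁻¹
pCO2 = [CO2*]/KH = 20.8×10^-6 / 3.715×10^-2 = 5.60×10^-4 atm = 560 μatm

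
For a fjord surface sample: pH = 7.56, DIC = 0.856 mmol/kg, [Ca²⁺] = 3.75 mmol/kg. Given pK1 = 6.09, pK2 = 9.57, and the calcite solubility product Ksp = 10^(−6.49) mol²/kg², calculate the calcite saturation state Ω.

Ω = 0.0929

α₂ = 1 / (1 + [H⁺]/K2 + [H⁺]²/(K1K2)) = 1 / (1 + 10^+2.01 + 10^+0.54)
   = 1 / (1 + 102.33 + 3.4674) = 1/106.80 = 0.009364
[CO3²⁻] = α₂ × DIC = 0.009364 × 0.856 = 0.008015 mmol/kg = 8.015 μmol/kg
Ksp = 10^(−6.49) = 3.236×10^-7
Ω = [Ca²⁺][CO3²⁻]/Ksp = (3.75×10^-3)(8.015×10^-6) / 3.236×10^-7 = 0.0929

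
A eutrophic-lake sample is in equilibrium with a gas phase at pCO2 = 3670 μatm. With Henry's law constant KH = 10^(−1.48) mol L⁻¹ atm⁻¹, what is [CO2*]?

KH = 10^(−1.48) = 3.311×10^-2 mol L⁻¹ atm⁻¹
[CO2*] = KH · pCO2 = 3.311×10^-2 × 3670×10^-6 atm = 1.22×10^-4 mol/L

[CO2*] = 122 μmol/L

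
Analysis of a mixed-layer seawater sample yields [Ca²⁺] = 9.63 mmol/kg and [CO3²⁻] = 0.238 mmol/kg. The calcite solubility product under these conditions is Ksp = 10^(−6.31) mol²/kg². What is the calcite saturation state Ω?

Ksp = 10^(−6.31) = 4.898×10^-7
Ω = [Ca²⁺][CO3²⁻]/Ksp = (9.63×10^-3)(0.238×10^-3) / 4.898×10^-7 = 4.68

Ω = 4.68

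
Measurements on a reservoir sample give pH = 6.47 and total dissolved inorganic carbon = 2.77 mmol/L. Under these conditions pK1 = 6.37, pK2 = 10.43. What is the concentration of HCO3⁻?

α₁ = 1 / (1 + [H⁺]/K1 + K2/[H⁺]) = 1 / (1 + 10^-0.10 + 10^-3.96)
   = 1 / (1 + 0.79433 + 0.00010965) = 1/1.7944 = 0.5573
[HCO3⁻] = α₁ × DIC = 0.5573 × 2.77 = 1.54 mmol/L

[HCO3⁻] = 1.54 mmol/L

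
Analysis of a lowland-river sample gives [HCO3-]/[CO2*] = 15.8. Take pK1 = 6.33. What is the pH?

pH = 7.53

From K1 = [H⁺][HCO3-]/[CO2*]:  pH = pK1 + log₁₀([HCO3-]/[CO2*])
log₁₀(15.8) = +1.199
pH = 6.33 + (+1.199) = 7.53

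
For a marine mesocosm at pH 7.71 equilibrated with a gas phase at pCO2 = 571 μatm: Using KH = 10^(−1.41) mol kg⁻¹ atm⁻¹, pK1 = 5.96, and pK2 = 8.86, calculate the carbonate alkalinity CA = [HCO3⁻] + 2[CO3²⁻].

CA = 1.43 mmol/kg

[CO2*] = KH · pCO2 = 10^(−1.41) × 571×10^-6 = 2.221×10^-5 mol/kg
α₀ = 1/(1 + K1/[H⁺] + K1K2/[H⁺]²) = 1/(1 + 10^+1.75 + 10^+0.60) = 0.01634
DIC = [CO2*]/α₀ = 2.221×10^-5 / 0.01634 = 1.360 mmol/kg
CA = (α₁ + 2α₂)·DIC = (0.9186 + 2×0.06503) × 1.360 = 1.43 mmol/kg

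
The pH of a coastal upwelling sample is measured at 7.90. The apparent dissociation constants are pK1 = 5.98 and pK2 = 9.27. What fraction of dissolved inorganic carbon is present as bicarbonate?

α₁ = 0.948

α₁ = 1 / (1 + [H⁺]/K1 + K2/[H⁺]) = 1 / (1 + 10^-1.92 + 10^-1.37)
   = 1 / (1 + 0.012023 + 0.042658) = 1/1.0547 = 0.9482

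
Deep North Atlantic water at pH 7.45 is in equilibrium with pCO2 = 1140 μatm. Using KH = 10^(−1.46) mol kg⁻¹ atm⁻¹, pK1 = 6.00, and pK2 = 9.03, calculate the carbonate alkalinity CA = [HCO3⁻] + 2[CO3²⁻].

CA = 1.17 mmol/kg

[CO2*] = KH · pCO2 = 10^(−1.46) × 1140×10^-6 = 3.953×10^-5 mol/kg
α₀ = 1/(1 + K1/[H⁺] + K1K2/[H⁺]²) = 1/(1 + 10^+1.45 + 10^-0.13) = 0.03342
DIC = [CO2*]/α₀ = 3.953×10^-5 / 0.03342 = 1.183 mmol/kg
CA = (α₁ + 2α₂)·DIC = (0.9418 + 2×0.02477) × 1.183 = 1.17 mmol/kg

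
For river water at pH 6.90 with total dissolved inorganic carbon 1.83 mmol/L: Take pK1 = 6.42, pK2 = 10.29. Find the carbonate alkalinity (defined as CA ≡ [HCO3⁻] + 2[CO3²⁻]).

CA = [HCO3⁻] + 2[CO3²⁻] = (α₁ + 2α₂)·DIC
At pH 6.90: [H⁺]/K1 = 10^-0.48 = 0.33113, K2/[H⁺] = 10^-3.39 = 0.00040738
α₁ = 1/(1 + 0.33113 + 0.00040738) = 1/1.3315 = 0.7510; α₂ = α₁·K2/[H⁺] = 0.0003059
α₁ + 2α₂ = 0.7516
CA = 0.7516 × 1.83 = 1.38 mmol/L

CA = 1.38 mmol/L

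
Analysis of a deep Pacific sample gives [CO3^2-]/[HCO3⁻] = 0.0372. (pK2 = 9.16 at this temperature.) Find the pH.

From K2 = [H⁺][CO3^2-]/[HCO3⁻]:  pH = pK2 + log₁₀([CO3^2-]/[HCO3⁻])
log₁₀(0.0372) = -1.429
pH = 9.16 + (-1.429) = 7.73

pH = 7.73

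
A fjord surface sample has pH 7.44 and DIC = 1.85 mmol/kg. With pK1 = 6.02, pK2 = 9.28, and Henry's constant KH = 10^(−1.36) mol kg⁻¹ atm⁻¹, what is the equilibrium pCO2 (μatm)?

α₀ = 1 / (1 + K1/[H⁺] + K1K2/[H⁺]²) = 1 / (1 + 10^+1.42 + 10^-0.42)
   = 1 / (1 + 26.303 + 0.38019) = 1/27.683 = 0.03612
[CO2*] = α₀ × DIC = 0.03612 × 1.85 = 0.06683 mmol/kg
pCO2 = [CO2*]/KH = 6.683×10^-5 / 4.365×10^-2 = 1530 μatm

pCO2 = 1530 μatm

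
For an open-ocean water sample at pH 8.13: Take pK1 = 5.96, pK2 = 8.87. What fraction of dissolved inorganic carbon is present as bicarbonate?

α₁ = 0.841

α₁ = 1 / (1 + [H⁺]/K1 + K2/[H⁺]) = 1 / (1 + 10^-2.17 + 10^-0.74)
   = 1 / (1 + 0.0067608 + 0.18197) = 1/1.1887 = 0.8412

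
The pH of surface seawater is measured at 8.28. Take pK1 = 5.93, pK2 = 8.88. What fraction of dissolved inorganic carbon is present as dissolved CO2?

α₀ = 0.00356

α₀ = 1 / (1 + K1/[H⁺] + K1K2/[H⁺]²) = 1 / (1 + 10^+2.35 + 10^+1.75)
   = 1 / (1 + 223.87 + 56.234) = 1/281.11 = 0.003557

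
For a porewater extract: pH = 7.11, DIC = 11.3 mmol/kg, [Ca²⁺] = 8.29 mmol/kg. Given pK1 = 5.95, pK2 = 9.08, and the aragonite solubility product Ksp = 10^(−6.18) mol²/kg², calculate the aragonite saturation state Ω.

Ω = 1.41

α₂ = 1 / (1 + [H⁺]/K2 + [H⁺]²/(K1K2)) = 1 / (1 + 10^+1.97 + 10^+0.81)
   = 1 / (1 + 93.325 + 6.4565) = 1/100.78 = 0.009922
[CO3²⁻] = α₂ × DIC = 0.009922 × 11.3 = 0.1121 mmol/kg
Ksp = 10^(−6.18) = 6.607×10^-7
Ω = [Ca²⁺][CO3²⁻]/Ksp = (8.29×10^-3)(1.121×10^-4) / 6.607×10^-7 = 1.41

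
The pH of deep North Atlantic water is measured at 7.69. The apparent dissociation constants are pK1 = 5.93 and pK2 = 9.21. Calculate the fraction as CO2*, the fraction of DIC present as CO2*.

α₀ = 1 / (1 + K1/[H⁺] + K1K2/[H⁺]²) = 1 / (1 + 10^+1.76 + 10^+0.24)
   = 1 / (1 + 57.544 + 1.7378) = 1/60.282 = 0.01659

α₀ = 0.0166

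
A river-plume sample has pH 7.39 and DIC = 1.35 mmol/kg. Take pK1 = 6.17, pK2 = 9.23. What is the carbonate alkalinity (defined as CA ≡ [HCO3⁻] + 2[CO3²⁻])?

CA = 1.29 mmol/kg

CA = [HCO3⁻] + 2[CO3²⁻] = (α₁ + 2α₂)·DIC
At pH 7.39: [H⁺]/K1 = 10^-1.22 = 0.060256, K2/[H⁺] = 10^-1.84 = 0.014454
α₁ = 1/(1 + 0.060256 + 0.014454) = 1/1.0747 = 0.9305; α₂ = α₁·K2/[H⁺] = 0.01345
α₁ + 2α₂ = 0.9574
CA = 0.9574 × 1.35 = 1.29 mmol/kg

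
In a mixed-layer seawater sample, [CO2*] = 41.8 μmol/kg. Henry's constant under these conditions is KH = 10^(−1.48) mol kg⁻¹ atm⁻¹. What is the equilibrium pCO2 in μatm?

pCO2 = 1260 μatm

KH = 10^(−1.48) = 3.311×10^-2 mol kg⁻¹ atm⁻¹
pCO2 = [CO2*]/KH = 41.8×10^-6 / 3.311×10^-2 = 1.26×10^-3 atm = 1260 μatm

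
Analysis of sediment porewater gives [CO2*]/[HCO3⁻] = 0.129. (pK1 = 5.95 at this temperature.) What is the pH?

From K1 = [H⁺][HCO3⁻]/[CO2*]:  pH = pK1 − log₁₀([CO2*]/[HCO3⁻])
log₁₀(0.129) = -0.889
pH = 5.95 − (-0.889) = 6.84

pH = 6.84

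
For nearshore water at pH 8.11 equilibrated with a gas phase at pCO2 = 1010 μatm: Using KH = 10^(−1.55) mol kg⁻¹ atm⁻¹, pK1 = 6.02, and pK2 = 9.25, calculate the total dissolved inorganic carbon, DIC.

DIC = 3.78 mmol/kg

[CO2*] = KH · pCO2 = 10^(−1.55) × 1010×10^-6 = 2.847×10^-5 mol/kg
α₀ = 1/(1 + K1/[H⁺] + K1K2/[H⁺]²) = 1/(1 + 10^+2.09 + 10^+0.95) = 0.007522
DIC = [CO2*]/α₀ = 2.847×10^-5 / 0.007522 = 3.78 mmol/kg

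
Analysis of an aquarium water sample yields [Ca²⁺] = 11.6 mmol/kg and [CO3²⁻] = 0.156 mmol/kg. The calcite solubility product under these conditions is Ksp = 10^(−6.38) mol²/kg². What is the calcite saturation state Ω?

Ω = 4.34

Ksp = 10^(−6.38) = 4.169×10^-7
Ω = [Ca²⁺][CO3²⁻]/Ksp = (11.6×10^-3)(0.156×10^-3) / 4.169×10^-7 = 4.34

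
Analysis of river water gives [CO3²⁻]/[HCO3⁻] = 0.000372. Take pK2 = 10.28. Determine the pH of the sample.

From K2 = [H⁺][CO3²⁻]/[HCO3⁻]:  pH = pK2 + log₁₀([CO3²⁻]/[HCO3⁻])
log₁₀(0.000372) = -3.429
pH = 10.28 + (-3.429) = 6.85

pH = 6.85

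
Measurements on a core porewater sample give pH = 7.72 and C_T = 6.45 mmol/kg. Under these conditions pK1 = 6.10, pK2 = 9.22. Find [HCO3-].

[HCO3⁻] = 6.11 mmol/kg

α₁ = 1 / (1 + [H⁺]/K1 + K2/[H⁺]) = 1 / (1 + 10^-1.62 + 10^-1.50)
   = 1 / (1 + 0.023988 + 0.031623) = 1/1.0556 = 0.9473
[HCO3⁻] = α₁ × DIC = 0.9473 × 6.45 = 6.11 mmol/kg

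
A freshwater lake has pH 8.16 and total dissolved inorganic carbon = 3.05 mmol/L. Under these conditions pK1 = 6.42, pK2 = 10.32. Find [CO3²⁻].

α₂ = 1 / (1 + [H⁺]/K2 + [H⁺]²/(K1K2)) = 1 / (1 + 10^+2.16 + 10^+0.42)
   = 1 / (1 + 144.54 + 2.6303) = 1/148.17 = 0.006749
[CO3²⁻] = α₂ × DIC = 0.006749 × 3.05 = 0.0206 mmol/L

[CO3²⁻] = 0.0206 mmol/L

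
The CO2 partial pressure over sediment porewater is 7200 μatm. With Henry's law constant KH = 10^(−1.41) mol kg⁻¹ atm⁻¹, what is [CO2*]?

KH = 10^(−1.41) = 3.890×10^-2 mol kg⁻¹ atm⁻¹
[CO2*] = KH · pCO2 = 3.890×10^-2 × 7200×10^-6 atm = 2.80×10^-4 mol/kg

[CO2*] = 280 μmol/kg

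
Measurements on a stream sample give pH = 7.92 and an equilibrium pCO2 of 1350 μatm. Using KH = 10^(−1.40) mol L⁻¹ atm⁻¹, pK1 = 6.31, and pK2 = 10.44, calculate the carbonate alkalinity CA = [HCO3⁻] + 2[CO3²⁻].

[CO2*] = KH · pCO2 = 10^(−1.40) × 1350×10^-6 = 5.374×10^-5 mol/L
α₀ = 1/(1 + K1/[H⁺] + K1K2/[H⁺]²) = 1/(1 + 10^+1.61 + 10^-0.91) = 0.02389
DIC = [CO2*]/α₀ = 5.374×10^-5 / 0.02389 = 2.250 mmol/L
CA = (α₁ + 2α₂)·DIC = (0.9732 + 2×0.002939) × 2.250 = 2.20 mmol/L

CA = 2.20 mmol/L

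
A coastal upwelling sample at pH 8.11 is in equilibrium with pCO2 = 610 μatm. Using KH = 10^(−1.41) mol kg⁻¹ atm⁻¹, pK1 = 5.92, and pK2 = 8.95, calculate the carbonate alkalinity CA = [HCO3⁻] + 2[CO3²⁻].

[CO2*] = KH · pCO2 = 10^(−1.41) × 610×10^-6 = 2.373×10^-5 mol/kg
α₀ = 1/(1 + K1/[H⁺] + K1K2/[H⁺]²) = 1/(1 + 10^+2.19 + 10^+1.35) = 0.005610
DIC = [CO2*]/α₀ = 2.373×10^-5 / 0.005610 = 4.231 mmol/kg
CA = (α₁ + 2α₂)·DIC = (0.8688 + 2×0.1256) × 4.231 = 4.74 mmol/kg

CA = 4.74 mmol/kg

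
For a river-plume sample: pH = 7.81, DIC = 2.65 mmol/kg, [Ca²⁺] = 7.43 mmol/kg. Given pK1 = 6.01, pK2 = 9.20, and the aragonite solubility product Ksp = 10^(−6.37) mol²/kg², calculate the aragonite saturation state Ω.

α₂ = 1 / (1 + [H⁺]/K2 + [H⁺]²/(K1K2)) = 1 / (1 + 10^+1.39 + 10^-0.41)
   = 1 / (1 + 24.547 + 0.38905) = 1/25.936 = 0.03856
[CO3²⁻] = α₂ × DIC = 0.03856 × 2.65 = 0.1022 mmol/kg
Ksp = 10^(−6.37) = 4.266×10^-7
Ω = [Ca²⁺][CO3²⁻]/Ksp = (7.43×10^-3)(1.022×10^-4) / 4.266×10^-7 = 1.78

Ω = 1.78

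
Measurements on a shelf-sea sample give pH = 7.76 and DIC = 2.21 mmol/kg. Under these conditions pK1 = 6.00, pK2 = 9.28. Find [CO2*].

[CO2*] = 0.0367 mmol/kg

α₀ = 1 / (1 + K1/[H⁺] + K1K2/[H⁺]²) = 1 / (1 + 10^+1.76 + 10^+0.24)
   = 1 / (1 + 57.544 + 1.7378) = 1/60.282 = 0.01659
[CO2*] = α₀ × DIC = 0.01659 × 2.21 = 0.0367 mmol/kg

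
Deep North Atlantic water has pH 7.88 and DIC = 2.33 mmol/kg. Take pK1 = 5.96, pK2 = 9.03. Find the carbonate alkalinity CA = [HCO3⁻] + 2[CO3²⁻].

CA = [HCO3⁻] + 2[CO3²⁻] = (α₁ + 2α₂)·DIC
At pH 7.88: [H⁺]/K1 = 10^-1.92 = 0.012023, K2/[H⁺] = 10^-1.15 = 0.070795
α₁ = 1/(1 + 0.012023 + 0.070795) = 1/1.0828 = 0.9235; α₂ = α₁·K2/[H⁺] = 0.06538
α₁ + 2α₂ = 1.0543
CA = 1.0543 × 2.33 = 2.46 mmol/kg

CA = 2.46 mmol/kg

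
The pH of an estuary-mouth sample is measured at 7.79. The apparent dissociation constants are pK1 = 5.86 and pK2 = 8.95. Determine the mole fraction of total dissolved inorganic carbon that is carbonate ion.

α₂ = 0.0640

α₂ = 1 / (1 + [H⁺]/K2 + [H⁺]²/(K1K2)) = 1 / (1 + 10^+1.16 + 10^-0.77)
   = 1 / (1 + 14.454 + 0.16982) = 1/15.624 = 0.06400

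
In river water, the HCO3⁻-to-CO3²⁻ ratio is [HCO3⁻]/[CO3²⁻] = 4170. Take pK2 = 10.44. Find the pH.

From K2 = [H⁺][CO3²⁻]/[HCO3⁻]:  pH = pK2 − log₁₀([HCO3⁻]/[CO3²⁻])
log₁₀(4170) = +3.620
pH = 10.44 − (+3.620) = 6.82

pH = 6.82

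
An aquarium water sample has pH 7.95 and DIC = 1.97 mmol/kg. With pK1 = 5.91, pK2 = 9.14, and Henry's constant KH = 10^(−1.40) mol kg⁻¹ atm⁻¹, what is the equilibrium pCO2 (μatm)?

α₀ = 1 / (1 + K1/[H⁺] + K1K2/[H⁺]²) = 1 / (1 + 10^+2.04 + 10^+0.85)
   = 1 / (1 + 109.65 + 7.0795) = 1/117.73 = 0.008494
[CO2*] = α₀ × DIC = 0.008494 × 1.97 = 0.01673 mmol/kg = 16.73 μmol/kg
pCO2 = [CO2*]/KH = 1.673×10^-5 / 3.981×10^-2 = 420 μatm

pCO2 = 420 μatm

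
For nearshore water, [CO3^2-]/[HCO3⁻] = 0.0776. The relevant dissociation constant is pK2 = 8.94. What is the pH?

pH = 7.83

From K2 = [H⁺][CO3^2-]/[HCO3⁻]:  pH = pK2 + log₁₀([CO3^2-]/[HCO3⁻])
log₁₀(0.0776) = -1.110
pH = 8.94 + (-1.110) = 7.83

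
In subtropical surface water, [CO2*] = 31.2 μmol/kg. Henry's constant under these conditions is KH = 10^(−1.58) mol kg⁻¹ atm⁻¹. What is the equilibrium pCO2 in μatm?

pCO2 = 1190 μatm

KH = 10^(−1.58) = 2.630×10^-2 mol kg⁻¹ atm⁻¹
pCO2 = [CO2*]/KH = 31.2×10^-6 / 2.630×10^-2 = 1.19×10^-3 atm = 1190 μatm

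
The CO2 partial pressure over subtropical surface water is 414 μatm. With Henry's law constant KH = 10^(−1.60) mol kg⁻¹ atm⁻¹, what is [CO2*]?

KH = 10^(−1.60) = 2.512×10^-2 mol kg⁻¹ atm⁻¹
[CO2*] = KH · pCO2 = 2.512×10^-2 × 414×10^-6 atm = 1.04×10^-5 mol/kg

[CO2*] = 10.4 μmol/kg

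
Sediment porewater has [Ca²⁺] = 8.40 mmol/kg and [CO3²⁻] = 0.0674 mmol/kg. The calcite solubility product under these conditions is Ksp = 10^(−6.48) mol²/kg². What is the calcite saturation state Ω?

Ksp = 10^(−6.48) = 3.311×10^-7
Ω = [Ca²⁺][CO3²⁻]/Ksp = (8.40×10^-3)(0.0674×10^-3) / 3.311×10^-7 = 1.71

Ω = 1.71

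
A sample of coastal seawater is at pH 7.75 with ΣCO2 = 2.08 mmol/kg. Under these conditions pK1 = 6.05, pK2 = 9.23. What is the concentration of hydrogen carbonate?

α₁ = 1 / (1 + [H⁺]/K1 + K2/[H⁺]) = 1 / (1 + 10^-1.70 + 10^-1.48)
   = 1 / (1 + 0.019953 + 0.033113) = 1/1.0531 = 0.9496
[HCO3⁻] = α₁ × DIC = 0.9496 × 2.08 = 1.98 mmol/kg

[HCO3⁻] = 1.98 mmol/kg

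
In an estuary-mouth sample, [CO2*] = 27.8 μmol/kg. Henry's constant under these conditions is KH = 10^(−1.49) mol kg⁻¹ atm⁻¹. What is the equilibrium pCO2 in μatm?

pCO2 = 859 μatm

KH = 10^(−1.49) = 3.236×10^-2 mol kg⁻¹ atm⁻¹
pCO2 = [CO2*]/KH = 27.8×10^-6 / 3.236×10^-2 = 8.59×10^-4 atm = 859 μatm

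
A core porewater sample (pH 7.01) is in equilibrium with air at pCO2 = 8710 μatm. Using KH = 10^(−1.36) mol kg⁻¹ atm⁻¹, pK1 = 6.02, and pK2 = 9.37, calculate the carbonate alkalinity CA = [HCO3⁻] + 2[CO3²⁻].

[CO2*] = KH · pCO2 = 10^(−1.36) × 8710×10^-6 = 3.802×10^-4 mol/kg
α₀ = 1/(1 + K1/[H⁺] + K1K2/[H⁺]²) = 1/(1 + 10^+0.99 + 10^-1.37) = 0.09246
DIC = [CO2*]/α₀ = 3.802×10^-4 / 0.09246 = 4.112 mmol/kg
CA = (α₁ + 2α₂)·DIC = (0.9036 + 2×0.003944) × 4.112 = 3.75 mmol/kg

CA = 3.75 mmol/kg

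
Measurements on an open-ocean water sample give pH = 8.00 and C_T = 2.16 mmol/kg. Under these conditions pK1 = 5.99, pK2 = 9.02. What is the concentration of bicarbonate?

α₁ = 1 / (1 + [H⁺]/K1 + K2/[H⁺]) = 1 / (1 + 10^-2.01 + 10^-1.02)
   = 1 / (1 + 0.0097724 + 0.095499) = 1/1.1053 = 0.9048
[HCO3⁻] = α₁ × DIC = 0.9048 × 2.16 = 1.95 mmol/kg

[HCO3⁻] = 1.95 mmol/kg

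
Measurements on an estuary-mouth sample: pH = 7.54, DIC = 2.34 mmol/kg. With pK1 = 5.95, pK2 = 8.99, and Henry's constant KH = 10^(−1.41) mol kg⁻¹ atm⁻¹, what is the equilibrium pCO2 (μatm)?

α₀ = 1 / (1 + K1/[H⁺] + K1K2/[H⁺]²) = 1 / (1 + 10^+1.59 + 10^+0.14)
   = 1 / (1 + 38.905 + 1.3804) = 1/41.285 = 0.02422
[CO2*] = α₀ × DIC = 0.02422 × 2.34 = 0.05668 mmol/kg
pCO2 = [CO2*]/KH = 5.668×10^-5 / 3.890×10^-2 = 1460 μatm

pCO2 = 1460 μatm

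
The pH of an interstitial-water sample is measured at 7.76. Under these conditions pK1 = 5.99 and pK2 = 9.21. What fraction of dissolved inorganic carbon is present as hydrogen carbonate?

α₁ = 1 / (1 + [H⁺]/K1 + K2/[H⁺]) = 1 / (1 + 10^-1.77 + 10^-1.45)
   = 1 / (1 + 0.016982 + 0.035481) = 1/1.0525 = 0.9502

α₁ = 0.950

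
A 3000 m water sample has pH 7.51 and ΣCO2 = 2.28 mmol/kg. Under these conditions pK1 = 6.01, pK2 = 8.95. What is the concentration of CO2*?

[CO2*] = 0.0675 mmol/kg

α₀ = 1 / (1 + K1/[H⁺] + K1K2/[H⁺]²) = 1 / (1 + 10^+1.50 + 10^+0.06)
   = 1 / (1 + 31.623 + 1.1482) = 1/33.771 = 0.02961
[CO2*] = α₀ × DIC = 0.02961 × 2.28 = 0.0675 mmol/kg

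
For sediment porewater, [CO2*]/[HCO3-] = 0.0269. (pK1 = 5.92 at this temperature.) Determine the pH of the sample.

pH = 7.49

From K1 = [H⁺][HCO3-]/[CO2*]:  pH = pK1 − log₁₀([CO2*]/[HCO3-])
log₁₀(0.0269) = -1.570
pH = 5.92 − (-1.570) = 7.49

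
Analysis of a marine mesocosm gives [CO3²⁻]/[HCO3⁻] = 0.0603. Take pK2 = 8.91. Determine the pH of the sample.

From K2 = [H⁺][CO3²⁻]/[HCO3⁻]:  pH = pK2 + log₁₀([CO3²⁻]/[HCO3⁻])
log₁₀(0.0603) = -1.220
pH = 8.91 + (-1.220) = 7.69

pH = 7.69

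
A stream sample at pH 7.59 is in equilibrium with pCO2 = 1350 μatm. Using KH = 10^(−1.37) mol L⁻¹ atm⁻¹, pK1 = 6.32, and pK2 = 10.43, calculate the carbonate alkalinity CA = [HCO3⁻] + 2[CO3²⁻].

[CO2*] = KH · pCO2 = 10^(−1.37) × 1350×10^-6 = 5.759×10^-5 mol/L
α₀ = 1/(1 + K1/[H⁺] + K1K2/[H⁺]²) = 1/(1 + 10^+1.27 + 10^-1.57) = 0.05090
DIC = [CO2*]/α₀ = 5.759×10^-5 / 0.05090 = 1.131 mmol/L
CA = (α₁ + 2α₂)·DIC = (0.9477 + 2×0.001370) × 1.131 = 1.08 mmol/L

CA = 1.08 mmol/L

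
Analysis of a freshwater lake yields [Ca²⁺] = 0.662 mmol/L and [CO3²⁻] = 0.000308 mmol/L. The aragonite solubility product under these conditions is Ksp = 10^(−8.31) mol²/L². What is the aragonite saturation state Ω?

Ksp = 10^(−8.31) = 4.898×10^-9
Ω = [Ca²⁺][CO3²⁻]/Ksp = (0.662×10^-3)(0.000308×10^-3) / 4.898×10^-9 = 0.0416

Ω = 0.0416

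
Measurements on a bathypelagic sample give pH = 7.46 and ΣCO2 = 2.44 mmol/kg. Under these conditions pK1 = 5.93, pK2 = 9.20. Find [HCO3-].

[HCO3⁻] = 2.33 mmol/kg

α₁ = 1 / (1 + [H⁺]/K1 + K2/[H⁺]) = 1 / (1 + 10^-1.53 + 10^-1.74)
   = 1 / (1 + 0.029512 + 0.018197) = 1/1.0477 = 0.9545
[HCO3⁻] = α₁ × DIC = 0.9545 × 2.44 = 2.33 mmol/kg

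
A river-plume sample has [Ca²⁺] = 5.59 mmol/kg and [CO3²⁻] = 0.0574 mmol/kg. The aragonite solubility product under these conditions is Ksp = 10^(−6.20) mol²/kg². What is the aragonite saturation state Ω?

Ksp = 10^(−6.20) = 6.310×10^-7
Ω = [Ca²⁺][CO3²⁻]/Ksp = (5.59×10^-3)(0.0574×10^-3) / 6.310×10^-7 = 0.509

Ω = 0.509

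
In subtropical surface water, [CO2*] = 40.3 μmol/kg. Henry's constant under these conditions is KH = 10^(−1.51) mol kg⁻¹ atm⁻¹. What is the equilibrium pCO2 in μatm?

KH = 10^(−1.51) = 3.090×10^-2 mol kg⁻¹ atm⁻¹
pCO2 = [CO2*]/KH = 40.3×10^-6 / 3.090×10^-2 = 1.30×10^-3 atm = 1300 μatm

pCO2 = 1300 μatm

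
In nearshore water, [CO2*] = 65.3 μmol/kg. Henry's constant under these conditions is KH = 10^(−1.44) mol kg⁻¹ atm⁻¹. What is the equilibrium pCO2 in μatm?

KH = 10^(−1.44) = 3.631×10^-2 mol kg⁻¹ atm⁻¹
pCO2 = [CO2*]/KH = 65.3×10^-6 / 3.631×10^-2 = 1.80×10^-3 atm = 1800 μatm

pCO2 = 1800 μatm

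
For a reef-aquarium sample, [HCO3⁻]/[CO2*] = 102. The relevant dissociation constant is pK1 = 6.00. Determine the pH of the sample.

From K1 = [H⁺][HCO3⁻]/[CO2*]:  pH = pK1 + log₁₀([HCO3⁻]/[CO2*])
log₁₀(102) = +2.009
pH = 6.00 + (+2.009) = 8.01

pH = 8.01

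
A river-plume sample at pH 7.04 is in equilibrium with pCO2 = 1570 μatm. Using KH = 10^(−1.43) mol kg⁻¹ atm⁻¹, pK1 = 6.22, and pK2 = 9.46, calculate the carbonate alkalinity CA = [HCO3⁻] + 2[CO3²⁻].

[CO2*] = KH · pCO2 = 10^(−1.43) × 1570×10^-6 = 5.833×10^-5 mol/kg
α₀ = 1/(1 + K1/[H⁺] + K1K2/[H⁺]²) = 1/(1 + 10^+0.82 + 10^-1.60) = 0.1310
DIC = [CO2*]/α₀ = 5.833×10^-5 / 0.1310 = 0.4452 mmol/kg
CA = (α₁ + 2α₂)·DIC = (0.8657 + 2×0.003291) × 0.4452 = 0.388 mmol/kg

CA = 0.388 mmol/kg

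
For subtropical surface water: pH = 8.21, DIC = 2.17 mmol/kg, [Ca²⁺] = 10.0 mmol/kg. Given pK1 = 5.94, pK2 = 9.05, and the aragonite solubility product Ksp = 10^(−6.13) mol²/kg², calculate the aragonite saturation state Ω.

α₂ = 1 / (1 + [H⁺]/K2 + [H⁺]²/(K1K2)) = 1 / (1 + 10^+0.84 + 10^-1.43)
   = 1 / (1 + 6.9183 + 0.037154) = 1/7.9555 = 0.1257
[CO3²⁻] = α₂ × DIC = 0.1257 × 2.17 = 0.2728 mmol/kg
Ksp = 10^(−6.13) = 7.413×10^-7
Ω = [Ca²⁺][CO3²⁻]/Ksp = (10.0×10^-3)(2.728×10^-4) / 7.413×10^-7 = 3.68

Ω = 3.68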